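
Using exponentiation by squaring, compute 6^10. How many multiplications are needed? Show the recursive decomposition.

Computing 6^10 by squaring (build up from 6^1; each line after the first costs one multiplication):

6^1 = 6
6^2 = (6^1)^2 = 6^2 = 36
6^4 = (6^2)^2 = 36^2 = 1296
6^5 = 6 * 6^4 = 6 * 1296 = 7776
6^10 = (6^5)^2 = 7776^2 = 60466176

Result: 60466176
Multiplications needed: 4 (4 lines after 6^1)

6^10 = 60466176. Using exponentiation by squaring, this requires 4 multiplications. The key idea: if the exponent is even, square the half-power; if odd, multiply by the base once.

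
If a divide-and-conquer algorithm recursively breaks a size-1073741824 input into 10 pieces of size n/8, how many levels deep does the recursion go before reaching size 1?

For divide and conquer with division factor 8:

Problem sizes at each level:
Level 0: 1073741824
Level 1: 134217728
Level 2: 16777216
Level 3: 2097152
Level 4: 262144
Level 5: 32768
Level 6: 4096
Level 7: 512
Level 8: 64
Level 9: 8
Level 10: 1

The root is level 0 and the size-1 base case is level 10 (the tree spans levels 0 through 10, i.e. 11 levels counting the root), so the depth is the number of divisions: log_8(1073741824) = 10

The recursion tree depth is log_8(1073741824) = 10. At each level, the problem size is divided by 8, so it takes 10 divisions to reduce to a base case of size 1. The algorithm makes 10 recursive calls at each level.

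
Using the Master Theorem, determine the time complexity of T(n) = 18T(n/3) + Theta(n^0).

Master Theorem for T(n) = 18T(n/3) + O(n^0):

a = 18, b = 3, c = 0
log_b(a) = log_3(18) = 2.6309

Case 1: c = 0 < log_3(18) = 2.6309
T(n) = O(n^(log_3 18))

For T(n) = 18T(n/3) + O(n^0): log_3(18) = 2.6309. This is Case 1 of the Master Theorem (c < log_b(a), work dominated by leaves), giving O(n^(log_3 18)).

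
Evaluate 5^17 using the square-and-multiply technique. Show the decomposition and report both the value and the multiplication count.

Computing 5^17 by squaring (build up from 5^1; each line after the first costs one multiplication):

5^1 = 5
5^2 = (5^1)^2 = 5^2 = 25
5^4 = (5^2)^2 = 25^2 = 625
5^8 = (5^4)^2 = 625^2 = 390625
5^16 = (5^8)^2 = 390625^2 = 152587890625
5^17 = 5 * 5^16 = 5 * 152587890625 = 762939453125

Result: 762939453125
Multiplications needed: 5 (5 lines after 5^1)

5^17 = 762939453125. Using exponentiation by squaring, this requires 5 multiplications. The key idea: if the exponent is even, square the half-power; if odd, multiply by the base once.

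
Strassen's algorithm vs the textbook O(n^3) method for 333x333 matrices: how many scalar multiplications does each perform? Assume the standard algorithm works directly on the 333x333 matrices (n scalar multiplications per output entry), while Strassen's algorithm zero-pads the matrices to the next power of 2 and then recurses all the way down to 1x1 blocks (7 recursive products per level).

Matrix multiplication for 333x333 matrices:

Strassen's algorithm requires power-of-2 dimensions. Pad 333x333 to 512x512 (next power of 2).

Standard algorithm: 333^3 = 36926037 multiplications
Strassen's algorithm: 7^(log2(512)) = 7^9 = 40353607 multiplications
Difference: 36926037 - 40353607 = -3427570 (Strassen uses MORE here due to padding overhead — for small or just-over-power-of-2 n, padding can outweigh the per-level savings)

Standard: 36926037 multiplications (333^3). Strassen: 40353607 multiplications (7^9, after padding to 512x512). Strassen reduces 8 recursive multiplications to 7 at each level.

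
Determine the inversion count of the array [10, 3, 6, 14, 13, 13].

Finding inversions in [10, 3, 6, 14, 13, 13]:

(0, 1): arr[0]=10 > arr[1]=3
(0, 2): arr[0]=10 > arr[2]=6
(3, 4): arr[3]=14 > arr[4]=13
(3, 5): arr[3]=14 > arr[5]=13

Total inversions: 4

The array has 4 inversion(s): (0,1), (0,2), (3,4), (3,5). Each pair (i,j) satisfies i < j and arr[i] > arr[j].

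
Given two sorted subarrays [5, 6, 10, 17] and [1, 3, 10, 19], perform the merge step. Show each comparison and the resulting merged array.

Merging process:

Compare 5 vs 1: take 1 from right. Merged: [1]
Compare 5 vs 3: take 3 from right. Merged: [1, 3]
Compare 5 vs 10: take 5 from left. Merged: [1, 3, 5]
Compare 6 vs 10: take 6 from left. Merged: [1, 3, 5, 6]
Compare 10 vs 10: take 10 from left. Merged: [1, 3, 5, 6, 10]
Compare 17 vs 10: take 10 from right. Merged: [1, 3, 5, 6, 10, 10]
Compare 17 vs 19: take 17 from left. Merged: [1, 3, 5, 6, 10, 10, 17]
Append remaining from right: [19]. Merged: [1, 3, 5, 6, 10, 10, 17, 19]

Final merged array: [1, 3, 5, 6, 10, 10, 17, 19]
Total comparisons: 7

The merged array is [1, 3, 5, 6, 10, 10, 17, 19], requiring 7 comparisons. The merge step runs in O(n) time where n is the total number of elements.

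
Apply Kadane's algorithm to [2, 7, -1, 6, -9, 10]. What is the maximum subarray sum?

Using Kadane's algorithm on [2, 7, -1, 6, -9, 10]:

Scanning through the array:
Position 1 (value 7): max_ending_here = 9, max_so_far = 9
Position 2 (value -1): max_ending_here = 8, max_so_far = 9
Position 3 (value 6): max_ending_here = 14, max_so_far = 14
Position 4 (value -9): max_ending_here = 5, max_so_far = 14
Position 5 (value 10): max_ending_here = 15, max_so_far = 15

Maximum subarray: [2, 7, -1, 6, -9, 10]
Maximum sum: 15

The maximum subarray is [2, 7, -1, 6, -9, 10] with sum 15. This subarray runs from index 0 to index 5.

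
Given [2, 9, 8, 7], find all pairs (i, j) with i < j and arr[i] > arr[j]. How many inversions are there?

Finding inversions in [2, 9, 8, 7]:

(1, 2): arr[1]=9 > arr[2]=8
(1, 3): arr[1]=9 > arr[3]=7
(2, 3): arr[2]=8 > arr[3]=7

Total inversions: 3

The array has 3 inversion(s): (1,2), (1,3), (2,3). Each pair (i,j) satisfies i < j and arr[i] > arr[j].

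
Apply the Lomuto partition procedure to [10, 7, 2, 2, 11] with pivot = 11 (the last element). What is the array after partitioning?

Lomuto partition with pivot = 11:

Initial array: [10, 7, 2, 2, 11]

arr[0]=10 <= 11: swap with position 0, array becomes [10, 7, 2, 2, 11]
arr[1]=7 <= 11: swap with position 1, array becomes [10, 7, 2, 2, 11]
arr[2]=2 <= 11: swap with position 2, array becomes [10, 7, 2, 2, 11]
arr[3]=2 <= 11: swap with position 3, array becomes [10, 7, 2, 2, 11]

Place pivot at position 4: [10, 7, 2, 2, 11]
Pivot position: 4

After partitioning with pivot 11, the array becomes [10, 7, 2, 2, 11]. The pivot is placed at index 4. All elements to the left of the pivot are <= 11, and all elements to the right are > 11.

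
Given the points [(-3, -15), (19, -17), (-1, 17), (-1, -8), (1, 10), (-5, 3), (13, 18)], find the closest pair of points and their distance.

Computing all pairwise distances among 7 points:

d((-3, -15), (19, -17)) = 22.0907
d((-3, -15), (-1, 17)) = 32.0624
d((-3, -15), (-1, -8)) = 7.2801 <-- minimum
d((-3, -15), (1, 10)) = 25.318
d((-3, -15), (-5, 3)) = 18.1108
d((-3, -15), (13, 18)) = 36.6742
d((19, -17), (-1, 17)) = 39.4462
d((19, -17), (-1, -8)) = 21.9317
d((19, -17), (1, 10)) = 32.45
d((19, -17), (-5, 3)) = 31.241
d((19, -17), (13, 18)) = 35.5106
d((-1, 17), (-1, -8)) = 25.0
d((-1, 17), (1, 10)) = 7.2801 <-- minimum
d((-1, 17), (-5, 3)) = 14.5602
d((-1, 17), (13, 18)) = 14.0357
d((-1, -8), (1, 10)) = 18.1108
d((-1, -8), (-5, 3)) = 11.7047
d((-1, -8), (13, 18)) = 29.5296
d((1, 10), (-5, 3)) = 9.2195
d((1, 10), (13, 18)) = 14.4222
d((-5, 3), (13, 18)) = 23.4307

Minimum distance: 7.2801 (tie among 2 pairs: (-3, -15) and (-1, -8); (-1, 17) and (1, 10))

The minimum Euclidean distance is 7.2801. There is a tie: 2 pairs achieve this minimum — (-3, -15) and (-1, -8); (-1, 17) and (1, 10). Any of these is a valid closest pair. For 7 points, brute-force pairwise comparison is shown above. For large n, the divide-and-conquer algorithm (sort by x, recurse on halves, check the dividing strip) achieves O(n log n).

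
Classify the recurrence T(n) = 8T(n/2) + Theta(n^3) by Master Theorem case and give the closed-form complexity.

Master Theorem for T(n) = 8T(n/2) + O(n^3):

a = 8, b = 2, c = 3
log_b(a) = log_2(8) = 3.0000

Case 2: c = 3 = log_2(8) = 3.0000
T(n) = O(n^3 log n) = O(n^3 log n)

For T(n) = 8T(n/2) + O(n^3): log_2(8) = 3.0000. This is Case 2 of the Master Theorem (c = log_b(a), equal work at all levels), giving O(n^3 log n).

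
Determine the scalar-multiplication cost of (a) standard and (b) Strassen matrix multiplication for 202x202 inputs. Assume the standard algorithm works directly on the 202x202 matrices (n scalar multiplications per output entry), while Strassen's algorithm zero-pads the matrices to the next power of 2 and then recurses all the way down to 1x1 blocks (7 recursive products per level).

Matrix multiplication for 202x202 matrices:

Strassen's algorithm requires power-of-2 dimensions. Pad 202x202 to 256x256 (next power of 2).

Standard algorithm: 202^3 = 8242408 multiplications
Strassen's algorithm: 7^(log2(256)) = 7^8 = 5764801 multiplications
Savings: 8242408 - 5764801 = 2477607 multiplications

Standard: 8242408 multiplications (202^3). Strassen: 5764801 multiplications (7^8, after padding to 256x256). Strassen reduces 8 recursive multiplications to 7 at each level.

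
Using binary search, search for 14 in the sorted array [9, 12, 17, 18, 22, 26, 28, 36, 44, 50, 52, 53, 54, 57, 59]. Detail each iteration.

Binary search for 14 in [9, 12, 17, 18, 22, 26, 28, 36, 44, 50, 52, 53, 54, 57, 59]:

lo=0, hi=14, mid=7, arr[mid]=36 -> 36 > 14, search left half
lo=0, hi=6, mid=3, arr[mid]=18 -> 18 > 14, search left half
lo=0, hi=2, mid=1, arr[mid]=12 -> 12 < 14, search right half
lo=2, hi=2, mid=2, arr[mid]=17 -> 17 > 14, search left half
lo=2 > hi=1, target 14 not found

Binary search determines that 14 is not in the array after 4 comparisons. The search space was exhausted without finding the target.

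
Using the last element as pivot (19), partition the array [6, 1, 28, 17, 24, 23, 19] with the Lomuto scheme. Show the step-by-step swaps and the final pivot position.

Lomuto partition with pivot = 19:

Initial array: [6, 1, 28, 17, 24, 23, 19]

arr[0]=6 <= 19: swap with position 0, array becomes [6, 1, 28, 17, 24, 23, 19]
arr[1]=1 <= 19: swap with position 1, array becomes [6, 1, 28, 17, 24, 23, 19]
arr[2]=28 > 19: no swap
arr[3]=17 <= 19: swap with position 2, array becomes [6, 1, 17, 28, 24, 23, 19]
arr[4]=24 > 19: no swap
arr[5]=23 > 19: no swap

Place pivot at position 3: [6, 1, 17, 19, 24, 23, 28]
Pivot position: 3

After partitioning with pivot 19, the array becomes [6, 1, 17, 19, 24, 23, 28]. The pivot is placed at index 3. All elements to the left of the pivot are <= 19, and all elements to the right are > 19.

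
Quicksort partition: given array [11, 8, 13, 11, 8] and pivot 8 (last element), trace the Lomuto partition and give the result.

Lomuto partition with pivot = 8:

Initial array: [11, 8, 13, 11, 8]

arr[0]=11 > 8: no swap
arr[1]=8 <= 8: swap with position 0, array becomes [8, 11, 13, 11, 8]
arr[2]=13 > 8: no swap
arr[3]=11 > 8: no swap

Place pivot at position 1: [8, 8, 13, 11, 11]
Pivot position: 1

After partitioning with pivot 8, the array becomes [8, 8, 13, 11, 11]. The pivot is placed at index 1. All elements to the left of the pivot are <= 8, and all elements to the right are > 8.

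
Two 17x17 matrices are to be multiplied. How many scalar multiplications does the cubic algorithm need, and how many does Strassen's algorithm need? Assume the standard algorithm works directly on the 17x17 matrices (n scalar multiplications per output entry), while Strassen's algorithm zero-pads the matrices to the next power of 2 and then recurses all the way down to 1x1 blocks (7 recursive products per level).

Matrix multiplication for 17x17 matrices:

Strassen's algorithm requires power-of-2 dimensions. Pad 17x17 to 32x32 (next power of 2).

Standard algorithm: 17^3 = 4913 multiplications
Strassen's algorithm: 7^(log2(32)) = 7^5 = 16807 multiplications
Difference: 4913 - 16807 = -11894 (Strassen uses MORE here due to padding overhead — for small or just-over-power-of-2 n, padding can outweigh the per-level savings)

Standard: 4913 multiplications (17^3). Strassen: 16807 multiplications (7^5, after padding to 32x32). Strassen reduces 8 recursive multiplications to 7 at each level.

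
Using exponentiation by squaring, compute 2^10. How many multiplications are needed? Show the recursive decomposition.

Computing 2^10 by squaring (build up from 2^1; each line after the first costs one multiplication):

2^1 = 2
2^2 = (2^1)^2 = 2^2 = 4
2^4 = (2^2)^2 = 4^2 = 16
2^5 = 2 * 2^4 = 2 * 16 = 32
2^10 = (2^5)^2 = 32^2 = 1024

Result: 1024
Multiplications needed: 4 (4 lines after 2^1)

2^10 = 1024. Using exponentiation by squaring, this requires 4 multiplications. The key idea: if the exponent is even, square the half-power; if odd, multiply by the base once.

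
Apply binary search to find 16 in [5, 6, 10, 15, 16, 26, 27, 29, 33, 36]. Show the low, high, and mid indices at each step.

Binary search for 16 in [5, 6, 10, 15, 16, 26, 27, 29, 33, 36]:

lo=0, hi=9, mid=4, arr[mid]=16 -> Found target at index 4!

Binary search finds 16 at index 4 after 1 comparisons. The search repeatedly halves the search space by comparing with the middle element.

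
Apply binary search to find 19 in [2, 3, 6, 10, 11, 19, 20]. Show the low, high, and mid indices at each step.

Binary search for 19 in [2, 3, 6, 10, 11, 19, 20]:

lo=0, hi=6, mid=3, arr[mid]=10 -> 10 < 19, search right half
lo=4, hi=6, mid=5, arr[mid]=19 -> Found target at index 5!

Binary search finds 19 at index 5 after 2 comparisons. The search repeatedly halves the search space by comparing with the middle element.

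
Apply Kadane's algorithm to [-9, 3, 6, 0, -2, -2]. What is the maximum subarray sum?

Using Kadane's algorithm on [-9, 3, 6, 0, -2, -2]:

Scanning through the array:
Position 1 (value 3): max_ending_here = 3, max_so_far = 3
Position 2 (value 6): max_ending_here = 9, max_so_far = 9
Position 3 (value 0): max_ending_here = 9, max_so_far = 9
Position 4 (value -2): max_ending_here = 7, max_so_far = 9
Position 5 (value -2): max_ending_here = 5, max_so_far = 9

Maximum subarray: [3, 6]
Maximum sum: 9

The maximum subarray is [3, 6] with sum 9. This subarray runs from index 1 to index 2.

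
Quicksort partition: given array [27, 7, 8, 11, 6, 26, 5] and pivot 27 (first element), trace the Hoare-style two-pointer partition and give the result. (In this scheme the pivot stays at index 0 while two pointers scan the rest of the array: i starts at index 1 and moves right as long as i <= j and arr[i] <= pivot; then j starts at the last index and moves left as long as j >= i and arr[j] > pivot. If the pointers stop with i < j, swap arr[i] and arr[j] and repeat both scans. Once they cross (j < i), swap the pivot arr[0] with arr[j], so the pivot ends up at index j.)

Hoare-style two-pointer partition with pivot = 27:

Initial array: [27, 7, 8, 11, 6, 26, 5]

Pointers start at i = 1, j = 6.
i ends at 7, j ends at 6: the pointers have crossed (j < i), so scanning stops.

Swap pivot arr[0] with arr[6] to place pivot at position 6: [5, 7, 8, 11, 6, 26, 27]
Pivot position: 6

After partitioning with pivot 27, the array becomes [5, 7, 8, 11, 6, 26, 27]. The pivot is placed at index 6. All elements to the left of the pivot are <= 27, and all elements to the right are > 27.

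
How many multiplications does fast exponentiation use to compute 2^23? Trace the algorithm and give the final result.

Computing 2^23 by squaring (build up from 2^1; each line after the first costs one multiplication):

2^1 = 2
2^2 = (2^1)^2 = 2^2 = 4
2^4 = (2^2)^2 = 4^2 = 16
2^5 = 2 * 2^4 = 2 * 16 = 32
2^10 = (2^5)^2 = 32^2 = 1024
2^11 = 2 * 2^10 = 2 * 1024 = 2048
2^22 = (2^11)^2 = 2048^2 = 4194304
2^23 = 2 * 2^22 = 2 * 4194304 = 8388608

Result: 8388608
Multiplications needed: 7 (7 lines after 2^1)

2^23 = 8388608. Using exponentiation by squaring, this requires 7 multiplications. The key idea: if the exponent is even, square the half-power; if odd, multiply by the base once.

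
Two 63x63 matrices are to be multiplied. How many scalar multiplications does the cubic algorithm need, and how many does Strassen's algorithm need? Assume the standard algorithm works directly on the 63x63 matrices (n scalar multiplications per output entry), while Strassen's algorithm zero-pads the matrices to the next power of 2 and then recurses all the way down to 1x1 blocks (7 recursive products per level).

Matrix multiplication for 63x63 matrices:

Strassen's algorithm requires power-of-2 dimensions. Pad 63x63 to 64x64 (next power of 2).

Standard algorithm: 63^3 = 250047 multiplications
Strassen's algorithm: 7^(log2(64)) = 7^6 = 117649 multiplications
Savings: 250047 - 117649 = 132398 multiplications

Standard: 250047 multiplications (63^3). Strassen: 117649 multiplications (7^6, after padding to 64x64). Strassen reduces 8 recursive multiplications to 7 at each level.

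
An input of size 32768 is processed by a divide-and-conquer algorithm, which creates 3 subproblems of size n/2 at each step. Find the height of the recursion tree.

For divide and conquer with division factor 2:

Problem sizes at each level:
Level 0: 32768
Level 1: 16384
Level 2: 8192
Level 3: 4096
Level 4: 2048
Level 5: 1024
Level 6: 512
Level 7: 256
Level 8: 128
Level 9: 64
Level 10: 32
Level 11: 16
Level 12: 8
Level 13: 4
Level 14: 2
Level 15: 1

The root is level 0 and the size-1 base case is level 15 (the tree spans levels 0 through 15, i.e. 16 levels counting the root), so the depth is the number of divisions: log_2(32768) = 15

The recursion tree depth is log_2(32768) = 15. At each level, the problem size is divided by 2, so it takes 15 divisions to reduce to a base case of size 1. The algorithm makes 3 recursive calls at each level.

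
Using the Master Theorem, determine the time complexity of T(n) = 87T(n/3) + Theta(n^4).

Master Theorem for T(n) = 87T(n/3) + O(n^4):

a = 87, b = 3, c = 4
log_b(a) = log_3(87) = 4.0650

Case 1: c = 4 < log_3(87) = 4.0650
T(n) = O(n^(log_3 87))

For T(n) = 87T(n/3) + O(n^4): log_3(87) = 4.0650. This is Case 1 of the Master Theorem (c < log_b(a), work dominated by leaves), giving O(n^(log_3 87)).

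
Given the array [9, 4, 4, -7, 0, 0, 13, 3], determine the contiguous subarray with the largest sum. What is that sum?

Using Kadane's algorithm on [9, 4, 4, -7, 0, 0, 13, 3]:

Scanning through the array:
Position 1 (value 4): max_ending_here = 13, max_so_far = 13
Position 2 (value 4): max_ending_here = 17, max_so_far = 17
Position 3 (value -7): max_ending_here = 10, max_so_far = 17
Position 4 (value 0): max_ending_here = 10, max_so_far = 17
Position 5 (value 0): max_ending_here = 10, max_so_far = 17
Position 6 (value 13): max_ending_here = 23, max_so_far = 23
Position 7 (value 3): max_ending_here = 26, max_so_far = 26

Maximum subarray: [9, 4, 4, -7, 0, 0, 13, 3]
Maximum sum: 26

The maximum subarray is [9, 4, 4, -7, 0, 0, 13, 3] with sum 26. This subarray runs from index 0 to index 7.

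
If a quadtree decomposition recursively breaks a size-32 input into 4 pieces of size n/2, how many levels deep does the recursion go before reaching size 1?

For divide and conquer with division factor 2:

Problem sizes at each level:
Level 0: 32
Level 1: 16
Level 2: 8
Level 3: 4
Level 4: 2
Level 5: 1

The root is level 0 and the size-1 base case is level 5 (the tree spans levels 0 through 5, i.e. 6 levels counting the root), so the depth is the number of divisions: log_2(32) = 5

The recursion tree depth is log_2(32) = 5. At each level, the problem size is divided by 2, so it takes 5 divisions to reduce to a base case of size 1. The algorithm makes 4 recursive calls at each level.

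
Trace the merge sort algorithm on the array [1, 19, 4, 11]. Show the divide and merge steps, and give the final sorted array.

Merge sort trace:

Split: [1, 19, 4, 11] -> [1, 19] and [4, 11]
  Split: [1, 19] -> [1] and [19]
  Merge: [1] + [19] -> [1, 19]
  Split: [4, 11] -> [4] and [11]
  Merge: [4] + [11] -> [4, 11]
Merge: [1, 19] + [4, 11] -> [1, 4, 11, 19]

Final sorted array: [1, 4, 11, 19]

The merge sort proceeds by recursively splitting the array and merging sorted halves.
After all merges, the sorted array is [1, 4, 11, 19].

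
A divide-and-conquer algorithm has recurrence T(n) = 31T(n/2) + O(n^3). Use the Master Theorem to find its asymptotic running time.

Master Theorem for T(n) = 31T(n/2) + O(n^3):

a = 31, b = 2, c = 3
log_b(a) = log_2(31) = 4.9542

Case 1: c = 3 < log_2(31) = 4.9542
T(n) = O(n^(log_2 31))

For T(n) = 31T(n/2) + O(n^3): log_2(31) = 4.9542. This is Case 1 of the Master Theorem (c < log_b(a), work dominated by leaves), giving O(n^(log_2 31)).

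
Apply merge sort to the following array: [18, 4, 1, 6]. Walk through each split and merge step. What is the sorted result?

Merge sort trace:

Split: [18, 4, 1, 6] -> [18, 4] and [1, 6]
  Split: [18, 4] -> [18] and [4]
  Merge: [18] + [4] -> [4, 18]
  Split: [1, 6] -> [1] and [6]
  Merge: [1] + [6] -> [1, 6]
Merge: [4, 18] + [1, 6] -> [1, 4, 6, 18]

Final sorted array: [1, 4, 6, 18]

The merge sort proceeds by recursively splitting the array and merging sorted halves.
After all merges, the sorted array is [1, 4, 6, 18].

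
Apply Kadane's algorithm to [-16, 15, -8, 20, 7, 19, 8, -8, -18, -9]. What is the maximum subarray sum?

Using Kadane's algorithm on [-16, 15, -8, 20, 7, 19, 8, -8, -18, -9]:

Scanning through the array:
Position 1 (value 15): max_ending_here = 15, max_so_far = 15
Position 2 (value -8): max_ending_here = 7, max_so_far = 15
Position 3 (value 20): max_ending_here = 27, max_so_far = 27
Position 4 (value 7): max_ending_here = 34, max_so_far = 34
Position 5 (value 19): max_ending_here = 53, max_so_far = 53
Position 6 (value 8): max_ending_here = 61, max_so_far = 61
Position 7 (value -8): max_ending_here = 53, max_so_far = 61
Position 8 (value -18): max_ending_here = 35, max_so_far = 61
Position 9 (value -9): max_ending_here = 26, max_so_far = 61

Maximum subarray: [15, -8, 20, 7, 19, 8]
Maximum sum: 61

The maximum subarray is [15, -8, 20, 7, 19, 8] with sum 61. This subarray runs from index 1 to index 6.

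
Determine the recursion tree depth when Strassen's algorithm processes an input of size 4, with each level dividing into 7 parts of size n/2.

For divide and conquer with division factor 2:

Problem sizes at each level:
Level 0: 4
Level 1: 2
Level 2: 1

The root is level 0 and the size-1 base case is level 2 (the tree spans levels 0 through 2, i.e. 3 levels counting the root), so the depth is the number of divisions: log_2(4) = 2

The recursion tree depth is log_2(4) = 2. At each level, the problem size is divided by 2, so it takes 2 divisions to reduce to a base case of size 1. The algorithm makes 7 recursive calls at each level.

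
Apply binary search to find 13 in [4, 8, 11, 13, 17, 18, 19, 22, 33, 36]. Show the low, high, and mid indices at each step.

Binary search for 13 in [4, 8, 11, 13, 17, 18, 19, 22, 33, 36]:

lo=0, hi=9, mid=4, arr[mid]=17 -> 17 > 13, search left half
lo=0, hi=3, mid=1, arr[mid]=8 -> 8 < 13, search right half
lo=2, hi=3, mid=2, arr[mid]=11 -> 11 < 13, search right half
lo=3, hi=3, mid=3, arr[mid]=13 -> Found target at index 3!

Binary search finds 13 at index 3 after 4 comparisons. The search repeatedly halves the search space by comparing with the middle element.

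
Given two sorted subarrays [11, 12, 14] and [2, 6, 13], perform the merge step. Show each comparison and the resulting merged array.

Merging process:

Compare 11 vs 2: take 2 from right. Merged: [2]
Compare 11 vs 6: take 6 from right. Merged: [2, 6]
Compare 11 vs 13: take 11 from left. Merged: [2, 6, 11]
Compare 12 vs 13: take 12 from left. Merged: [2, 6, 11, 12]
Compare 14 vs 13: take 13 from right. Merged: [2, 6, 11, 12, 13]
Append remaining from left: [14]. Merged: [2, 6, 11, 12, 13, 14]

Final merged array: [2, 6, 11, 12, 13, 14]
Total comparisons: 5

The merged array is [2, 6, 11, 12, 13, 14], requiring 5 comparisons. The merge step runs in O(n) time where n is the total number of elements.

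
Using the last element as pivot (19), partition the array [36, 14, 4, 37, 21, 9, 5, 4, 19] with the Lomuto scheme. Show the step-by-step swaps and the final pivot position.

Lomuto partition with pivot = 19:

Initial array: [36, 14, 4, 37, 21, 9, 5, 4, 19]

arr[0]=36 > 19: no swap
arr[1]=14 <= 19: swap with position 0, array becomes [14, 36, 4, 37, 21, 9, 5, 4, 19]
arr[2]=4 <= 19: swap with position 1, array becomes [14, 4, 36, 37, 21, 9, 5, 4, 19]
arr[3]=37 > 19: no swap
arr[4]=21 > 19: no swap
arr[5]=9 <= 19: swap with position 2, array becomes [14, 4, 9, 37, 21, 36, 5, 4, 19]
arr[6]=5 <= 19: swap with position 3, array becomes [14, 4, 9, 5, 21, 36, 37, 4, 19]
arr[7]=4 <= 19: swap with position 4, array becomes [14, 4, 9, 5, 4, 36, 37, 21, 19]

Place pivot at position 5: [14, 4, 9, 5, 4, 19, 37, 21, 36]
Pivot position: 5

After partitioning with pivot 19, the array becomes [14, 4, 9, 5, 4, 19, 37, 21, 36]. The pivot is placed at index 5. All elements to the left of the pivot are <= 19, and all elements to the right are > 19.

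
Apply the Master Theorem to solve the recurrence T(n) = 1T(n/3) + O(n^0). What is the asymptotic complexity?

Master Theorem for T(n) = 1T(n/3) + O(n^0):

a = 1, b = 3, c = 0
log_b(a) = log_3(1) = 0.0000

Case 2: c = 0 = log_3(1) = 0.0000
T(n) = O(n^0 log n) = O(log n)

For T(n) = 1T(n/3) + O(n^0): log_3(1) = 0.0000. This is Case 2 of the Master Theorem (c = log_b(a), equal work at all levels), giving O(log n).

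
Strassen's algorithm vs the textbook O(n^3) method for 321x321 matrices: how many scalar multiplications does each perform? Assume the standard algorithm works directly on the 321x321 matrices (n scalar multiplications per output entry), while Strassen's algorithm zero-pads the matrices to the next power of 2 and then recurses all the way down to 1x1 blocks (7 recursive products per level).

Matrix multiplication for 321x321 matrices:

Strassen's algorithm requires power-of-2 dimensions. Pad 321x321 to 512x512 (next power of 2).

Standard algorithm: 321^3 = 33076161 multiplications
Strassen's algorithm: 7^(log2(512)) = 7^9 = 40353607 multiplications
Difference: 33076161 - 40353607 = -7277446 (Strassen uses MORE here due to padding overhead — for small or just-over-power-of-2 n, padding can outweigh the per-level savings)

Standard: 33076161 multiplications (321^3). Strassen: 40353607 multiplications (7^9, after padding to 512x512). Strassen reduces 8 recursive multiplications to 7 at each level.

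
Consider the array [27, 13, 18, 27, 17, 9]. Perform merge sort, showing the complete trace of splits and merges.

Merge sort trace:

Split: [27, 13, 18, 27, 17, 9] -> [27, 13, 18] and [27, 17, 9]
  Split: [27, 13, 18] -> [27] and [13, 18]
    Split: [13, 18] -> [13] and [18]
    Merge: [13] + [18] -> [13, 18]
  Merge: [27] + [13, 18] -> [13, 18, 27]
  Split: [27, 17, 9] -> [27] and [17, 9]
    Split: [17, 9] -> [17] and [9]
    Merge: [17] + [9] -> [9, 17]
  Merge: [27] + [9, 17] -> [9, 17, 27]
Merge: [13, 18, 27] + [9, 17, 27] -> [9, 13, 17, 18, 27, 27]

Final sorted array: [9, 13, 17, 18, 27, 27]

The merge sort proceeds by recursively splitting the array and merging sorted halves.
After all merges, the sorted array is [9, 13, 17, 18, 27, 27].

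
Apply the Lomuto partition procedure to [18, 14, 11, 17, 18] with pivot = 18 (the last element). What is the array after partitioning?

Lomuto partition with pivot = 18:

Initial array: [18, 14, 11, 17, 18]

arr[0]=18 <= 18: swap with position 0, array becomes [18, 14, 11, 17, 18]
arr[1]=14 <= 18: swap with position 1, array becomes [18, 14, 11, 17, 18]
arr[2]=11 <= 18: swap with position 2, array becomes [18, 14, 11, 17, 18]
arr[3]=17 <= 18: swap with position 3, array becomes [18, 14, 11, 17, 18]

Place pivot at position 4: [18, 14, 11, 17, 18]
Pivot position: 4

After partitioning with pivot 18, the array becomes [18, 14, 11, 17, 18]. The pivot is placed at index 4. All elements to the left of the pivot are <= 18, and all elements to the right are > 18.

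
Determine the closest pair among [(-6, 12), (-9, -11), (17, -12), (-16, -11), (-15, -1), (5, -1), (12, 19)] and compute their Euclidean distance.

Computing all pairwise distances among 7 points:

d((-6, 12), (-9, -11)) = 23.1948
d((-6, 12), (17, -12)) = 33.2415
d((-6, 12), (-16, -11)) = 25.0799
d((-6, 12), (-15, -1)) = 15.8114
d((-6, 12), (5, -1)) = 17.0294
d((-6, 12), (12, 19)) = 19.3132
d((-9, -11), (17, -12)) = 26.0192
d((-9, -11), (-16, -11)) = 7.0 <-- minimum
d((-9, -11), (-15, -1)) = 11.6619
d((-9, -11), (5, -1)) = 17.2047
d((-9, -11), (12, 19)) = 36.6197
d((17, -12), (-16, -11)) = 33.0151
d((17, -12), (-15, -1)) = 33.8378
d((17, -12), (5, -1)) = 16.2788
d((17, -12), (12, 19)) = 31.4006
d((-16, -11), (-15, -1)) = 10.0499
d((-16, -11), (5, -1)) = 23.2594
d((-16, -11), (12, 19)) = 41.0366
d((-15, -1), (5, -1)) = 20.0
d((-15, -1), (12, 19)) = 33.6006
d((5, -1), (12, 19)) = 21.1896

Closest pair: (-9, -11) and (-16, -11) with distance 7.0

The closest pair is (-9, -11) and (-16, -11) with Euclidean distance 7.0. For 7 points, brute-force pairwise comparison is shown above. For large n, the divide-and-conquer algorithm (sort by x, recurse on halves, check the dividing strip) achieves O(n log n).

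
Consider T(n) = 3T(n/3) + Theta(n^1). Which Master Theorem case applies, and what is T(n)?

Master Theorem for T(n) = 3T(n/3) + O(n^1):

a = 3, b = 3, c = 1
log_b(a) = log_3(3) = 1.0000

Case 2: c = 1 = log_3(3) = 1.0000
T(n) = O(n^1 log n) = O(n log n)

For T(n) = 3T(n/3) + O(n^1): log_3(3) = 1.0000. This is Case 2 of the Master Theorem (c = log_b(a), equal work at all levels), giving O(n log n).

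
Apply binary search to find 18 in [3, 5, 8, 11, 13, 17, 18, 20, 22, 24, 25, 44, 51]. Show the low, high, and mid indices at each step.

Binary search for 18 in [3, 5, 8, 11, 13, 17, 18, 20, 22, 24, 25, 44, 51]:

lo=0, hi=12, mid=6, arr[mid]=18 -> Found target at index 6!

Binary search finds 18 at index 6 after 1 comparisons. The search repeatedly halves the search space by comparing with the middle element.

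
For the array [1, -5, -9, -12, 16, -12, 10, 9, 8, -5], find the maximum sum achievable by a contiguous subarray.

Using Kadane's algorithm on [1, -5, -9, -12, 16, -12, 10, 9, 8, -5]:

Scanning through the array:
Position 1 (value -5): max_ending_here = -4, max_so_far = 1
Position 2 (value -9): max_ending_here = -9, max_so_far = 1
Position 3 (value -12): max_ending_here = -12, max_so_far = 1
Position 4 (value 16): max_ending_here = 16, max_so_far = 16
Position 5 (value -12): max_ending_here = 4, max_so_far = 16
Position 6 (value 10): max_ending_here = 14, max_so_far = 16
Position 7 (value 9): max_ending_here = 23, max_so_far = 23
Position 8 (value 8): max_ending_here = 31, max_so_far = 31
Position 9 (value -5): max_ending_here = 26, max_so_far = 31

Maximum subarray: [16, -12, 10, 9, 8]
Maximum sum: 31

The maximum subarray is [16, -12, 10, 9, 8] with sum 31. This subarray runs from index 4 to index 8.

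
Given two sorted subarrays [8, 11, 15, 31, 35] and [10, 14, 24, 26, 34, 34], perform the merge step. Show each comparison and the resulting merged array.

Merging process:

Compare 8 vs 10: take 8 from left. Merged: [8]
Compare 11 vs 10: take 10 from right. Merged: [8, 10]
Compare 11 vs 14: take 11 from left. Merged: [8, 10, 11]
Compare 15 vs 14: take 14 from right. Merged: [8, 10, 11, 14]
Compare 15 vs 24: take 15 from left. Merged: [8, 10, 11, 14, 15]
Compare 31 vs 24: take 24 from right. Merged: [8, 10, 11, 14, 15, 24]
Compare 31 vs 26: take 26 from right. Merged: [8, 10, 11, 14, 15, 24, 26]
Compare 31 vs 34: take 31 from left. Merged: [8, 10, 11, 14, 15, 24, 26, 31]
Compare 35 vs 34: take 34 from right. Merged: [8, 10, 11, 14, 15, 24, 26, 31, 34]
Compare 35 vs 34: take 34 from right. Merged: [8, 10, 11, 14, 15, 24, 26, 31, 34, 34]
Append remaining from left: [35]. Merged: [8, 10, 11, 14, 15, 24, 26, 31, 34, 34, 35]

Final merged array: [8, 10, 11, 14, 15, 24, 26, 31, 34, 34, 35]
Total comparisons: 10

The merged array is [8, 10, 11, 14, 15, 24, 26, 31, 34, 34, 35], requiring 10 comparisons. The merge step runs in O(n) time where n is the total number of elements.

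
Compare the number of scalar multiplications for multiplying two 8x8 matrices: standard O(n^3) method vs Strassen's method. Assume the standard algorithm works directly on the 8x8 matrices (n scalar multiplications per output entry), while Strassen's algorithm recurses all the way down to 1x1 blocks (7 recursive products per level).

Matrix multiplication for 8x8 matrices:

Standard algorithm: 8^3 = 512 multiplications
Strassen's algorithm: 7^(log2(8)) = 7^3 = 343 multiplications
Savings: 512 - 343 = 169 multiplications

Standard: 512 multiplications (8^3). Strassen: 343 multiplications (7^3). Strassen reduces 8 recursive multiplications to 7 at each level.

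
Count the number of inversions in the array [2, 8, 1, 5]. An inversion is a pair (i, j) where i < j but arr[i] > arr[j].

Finding inversions in [2, 8, 1, 5]:

(0, 2): arr[0]=2 > arr[2]=1
(1, 2): arr[1]=8 > arr[2]=1
(1, 3): arr[1]=8 > arr[3]=5

Total inversions: 3

The array has 3 inversion(s): (0,2), (1,2), (1,3). Each pair (i,j) satisfies i < j and arr[i] > arr[j].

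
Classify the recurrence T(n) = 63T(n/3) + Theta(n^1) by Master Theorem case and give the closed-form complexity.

Master Theorem for T(n) = 63T(n/3) + O(n^1):

a = 63, b = 3, c = 1
log_b(a) = log_3(63) = 3.7712

Case 1: c = 1 < log_3(63) = 3.7712
T(n) = O(n^(log_3 63))

For T(n) = 63T(n/3) + O(n^1): log_3(63) = 3.7712. This is Case 1 of the Master Theorem (c < log_b(a), work dominated by leaves), giving O(n^(log_3 63)).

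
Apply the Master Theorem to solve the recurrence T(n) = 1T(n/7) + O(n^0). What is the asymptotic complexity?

Master Theorem for T(n) = 1T(n/7) + O(n^0):

a = 1, b = 7, c = 0
log_b(a) = log_7(1) = 0.0000

Case 2: c = 0 = log_7(1) = 0.0000
T(n) = O(n^0 log n) = O(log n)

For T(n) = 1T(n/7) + O(n^0): log_7(1) = 0.0000. This is Case 2 of the Master Theorem (c = log_b(a), equal work at all levels), giving O(log n).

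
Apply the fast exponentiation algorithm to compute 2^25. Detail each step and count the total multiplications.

Computing 2^25 by squaring (build up from 2^1; each line after the first costs one multiplication):

2^1 = 2
2^2 = (2^1)^2 = 2^2 = 4
2^3 = 2 * 2^2 = 2 * 4 = 8
2^6 = (2^3)^2 = 8^2 = 64
2^12 = (2^6)^2 = 64^2 = 4096
2^24 = (2^12)^2 = 4096^2 = 16777216
2^25 = 2 * 2^24 = 2 * 16777216 = 33554432

Result: 33554432
Multiplications needed: 6 (6 lines after 2^1)

2^25 = 33554432. Using exponentiation by squaring, this requires 6 multiplications. The key idea: if the exponent is even, square the half-power; if odd, multiply by the base once.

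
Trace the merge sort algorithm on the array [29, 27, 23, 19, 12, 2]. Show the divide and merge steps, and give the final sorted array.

Merge sort trace:

Split: [29, 27, 23, 19, 12, 2] -> [29, 27, 23] and [19, 12, 2]
  Split: [29, 27, 23] -> [29] and [27, 23]
    Split: [27, 23] -> [27] and [23]
    Merge: [27] + [23] -> [23, 27]
  Merge: [29] + [23, 27] -> [23, 27, 29]
  Split: [19, 12, 2] -> [19] and [12, 2]
    Split: [12, 2] -> [12] and [2]
    Merge: [12] + [2] -> [2, 12]
  Merge: [19] + [2, 12] -> [2, 12, 19]
Merge: [23, 27, 29] + [2, 12, 19] -> [2, 12, 19, 23, 27, 29]

Final sorted array: [2, 12, 19, 23, 27, 29]

The merge sort proceeds by recursively splitting the array and merging sorted halves.
After all merges, the sorted array is [2, 12, 19, 23, 27, 29].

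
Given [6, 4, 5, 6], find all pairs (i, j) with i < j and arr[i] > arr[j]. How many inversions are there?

Finding inversions in [6, 4, 5, 6]:

(0, 1): arr[0]=6 > arr[1]=4
(0, 2): arr[0]=6 > arr[2]=5

Total inversions: 2

The array has 2 inversion(s): (0,1), (0,2). Each pair (i,j) satisfies i < j and arr[i] > arr[j].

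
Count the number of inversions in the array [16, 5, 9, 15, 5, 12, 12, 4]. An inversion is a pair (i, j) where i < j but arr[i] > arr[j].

Finding inversions in [16, 5, 9, 15, 5, 12, 12, 4]:

(0, 1): arr[0]=16 > arr[1]=5
(0, 2): arr[0]=16 > arr[2]=9
(0, 3): arr[0]=16 > arr[3]=15
(0, 4): arr[0]=16 > arr[4]=5
(0, 5): arr[0]=16 > arr[5]=12
(0, 6): arr[0]=16 > arr[6]=12
(0, 7): arr[0]=16 > arr[7]=4
(1, 7): arr[1]=5 > arr[7]=4
(2, 4): arr[2]=9 > arr[4]=5
(2, 7): arr[2]=9 > arr[7]=4
(3, 4): arr[3]=15 > arr[4]=5
(3, 5): arr[3]=15 > arr[5]=12
(3, 6): arr[3]=15 > arr[6]=12
(3, 7): arr[3]=15 > arr[7]=4
(4, 7): arr[4]=5 > arr[7]=4
(5, 7): arr[5]=12 > arr[7]=4
(6, 7): arr[6]=12 > arr[7]=4

Total inversions: 17

The array has 17 inversion(s): (0,1), (0,2), (0,3), (0,4), (0,5), (0,6), (0,7), (1,7), (2,4), (2,7), (3,4), (3,5), (3,6), (3,7), (4,7), (5,7), (6,7). Each pair (i,j) satisfies i < j and arr[i] > arr[j].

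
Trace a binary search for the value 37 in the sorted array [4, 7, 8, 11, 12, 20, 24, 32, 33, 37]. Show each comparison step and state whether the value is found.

Binary search for 37 in [4, 7, 8, 11, 12, 20, 24, 32, 33, 37]:

lo=0, hi=9, mid=4, arr[mid]=12 -> 12 < 37, search right half
lo=5, hi=9, mid=7, arr[mid]=32 -> 32 < 37, search right half
lo=8, hi=9, mid=8, arr[mid]=33 -> 33 < 37, search right half
lo=9, hi=9, mid=9, arr[mid]=37 -> Found target at index 9!

Binary search finds 37 at index 9 after 4 comparisons. The search repeatedly halves the search space by comparing with the middle element.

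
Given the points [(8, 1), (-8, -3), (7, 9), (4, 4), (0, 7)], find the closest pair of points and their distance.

Computing all pairwise distances among 5 points:

d((8, 1), (-8, -3)) = 16.4924
d((8, 1), (7, 9)) = 8.0623
d((8, 1), (4, 4)) = 5.0 <-- minimum
d((8, 1), (0, 7)) = 10.0
d((-8, -3), (7, 9)) = 19.2094
d((-8, -3), (4, 4)) = 13.8924
d((-8, -3), (0, 7)) = 12.8062
d((7, 9), (4, 4)) = 5.831
d((7, 9), (0, 7)) = 7.2801
d((4, 4), (0, 7)) = 5.0 <-- minimum

Minimum distance: 5.0 (tie among 2 pairs: (8, 1) and (4, 4); (4, 4) and (0, 7))

The minimum Euclidean distance is 5.0. There is a tie: 2 pairs achieve this minimum — (8, 1) and (4, 4); (4, 4) and (0, 7). Any of these is a valid closest pair. For 5 points, brute-force pairwise comparison is shown above. For large n, the divide-and-conquer algorithm (sort by x, recurse on halves, check the dividing strip) achieves O(n log n).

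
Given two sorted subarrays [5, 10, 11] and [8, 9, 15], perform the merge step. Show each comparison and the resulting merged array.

Merging process:

Compare 5 vs 8: take 5 from left. Merged: [5]
Compare 10 vs 8: take 8 from right. Merged: [5, 8]
Compare 10 vs 9: take 9 from right. Merged: [5, 8, 9]
Compare 10 vs 15: take 10 from left. Merged: [5, 8, 9, 10]
Compare 11 vs 15: take 11 from left. Merged: [5, 8, 9, 10, 11]
Append remaining from right: [15]. Merged: [5, 8, 9, 10, 11, 15]

Final merged array: [5, 8, 9, 10, 11, 15]
Total comparisons: 5

The merged array is [5, 8, 9, 10, 11, 15], requiring 5 comparisons. The merge step runs in O(n) time where n is the total number of elements.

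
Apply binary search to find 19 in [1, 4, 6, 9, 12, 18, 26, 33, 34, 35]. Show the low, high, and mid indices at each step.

Binary search for 19 in [1, 4, 6, 9, 12, 18, 26, 33, 34, 35]:

lo=0, hi=9, mid=4, arr[mid]=12 -> 12 < 19, search right half
lo=5, hi=9, mid=7, arr[mid]=33 -> 33 > 19, search left half
lo=5, hi=6, mid=5, arr[mid]=18 -> 18 < 19, search right half
lo=6, hi=6, mid=6, arr[mid]=26 -> 26 > 19, search left half
lo=6 > hi=5, target 19 not found

Binary search determines that 19 is not in the array after 4 comparisons. The search space was exhausted without finding the target.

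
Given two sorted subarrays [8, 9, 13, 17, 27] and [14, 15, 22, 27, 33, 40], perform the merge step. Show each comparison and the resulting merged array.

Merging process:

Compare 8 vs 14: take 8 from left. Merged: [8]
Compare 9 vs 14: take 9 from left. Merged: [8, 9]
Compare 13 vs 14: take 13 from left. Merged: [8, 9, 13]
Compare 17 vs 14: take 14 from right. Merged: [8, 9, 13, 14]
Compare 17 vs 15: take 15 from right. Merged: [8, 9, 13, 14, 15]
Compare 17 vs 22: take 17 from left. Merged: [8, 9, 13, 14, 15, 17]
Compare 27 vs 22: take 22 from right. Merged: [8, 9, 13, 14, 15, 17, 22]
Compare 27 vs 27: take 27 from left. Merged: [8, 9, 13, 14, 15, 17, 22, 27]
Append remaining from right: [27, 33, 40]. Merged: [8, 9, 13, 14, 15, 17, 22, 27, 27, 33, 40]

Final merged array: [8, 9, 13, 14, 15, 17, 22, 27, 27, 33, 40]
Total comparisons: 8

The merged array is [8, 9, 13, 14, 15, 17, 22, 27, 27, 33, 40], requiring 8 comparisons. The merge step runs in O(n) time where n is the total number of elements.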